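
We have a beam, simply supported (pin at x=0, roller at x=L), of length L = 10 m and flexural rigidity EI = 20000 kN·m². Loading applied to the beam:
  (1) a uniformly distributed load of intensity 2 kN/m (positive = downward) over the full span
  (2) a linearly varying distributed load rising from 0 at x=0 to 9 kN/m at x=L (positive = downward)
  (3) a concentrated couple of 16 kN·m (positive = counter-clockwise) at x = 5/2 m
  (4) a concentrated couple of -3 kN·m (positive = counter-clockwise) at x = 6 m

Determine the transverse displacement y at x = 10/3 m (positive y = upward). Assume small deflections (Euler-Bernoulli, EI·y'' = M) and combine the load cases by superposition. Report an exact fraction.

y(10/3) = -39361/1215000 m

Load 1 — uniform load w=2 kN/m over full span:
  y_1 = -wx(L³-2Lx²+x³)/(24EI) = -2·(10/3)·(10³-2·10·(10/3)²+(10/3)³)/(24·20000) = -11/972 m
Load 2 — triangular load w₀=9 kN/m (0→w₀ over full span):
  y_2 = -w₀x(7L⁴-10L²x²+3x⁴)/(360LEI) = -9·(10/3)·(7·10⁴-10·10²·(10/3)²+3·(10/3)⁴)/(360·10·20000) = -2/81 m
Load 3 — applied couple M₀=16 kN·m at a=5/2 m (b=L-a=15/2):
  y_3 = (M₀x³/(6L)-M₀(x-a)²/2+C₁x)/EI  [x>a] with C₁=M₀(3b²-L²)/(6L)=55/3 = (16·(10/3)³/(6·10)-16·((10/3)-(5/2))²/2+(55/3)·(10/3))/20000 = 53/16200 m
Load 4 — applied couple M₀=-3 kN·m at a=6 m (b=L-a=4):
  y_4 = (M₀x³/(6L)+C₁x)/EI  [x≤a] with C₁=M₀(3b²-L²)/(6L)=13/5 = ((-3)·(10/3)³/(6·10)+(13/5)·(10/3))/20000 = 23/67500 m
Superposition: y = Σ y_i = -39361/1215000 m ≈ -0.032396 m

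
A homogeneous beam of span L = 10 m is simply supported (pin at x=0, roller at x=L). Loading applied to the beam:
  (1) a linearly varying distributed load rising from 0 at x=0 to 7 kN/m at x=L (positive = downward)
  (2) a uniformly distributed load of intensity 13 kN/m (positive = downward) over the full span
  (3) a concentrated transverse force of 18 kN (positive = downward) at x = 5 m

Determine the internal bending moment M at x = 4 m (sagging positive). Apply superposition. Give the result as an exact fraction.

Load 1 — triangular load w₀=7 kN/m (0→w₀ over full span):
  M_1 = w₀Lx/6 - w₀x³/(6L) = 7·10·4/6 - 7·4³/(6·10) = 196/5 kN·m
Load 2 — uniform load w=13 kN/m over full span:
  M_2 = wx(L-x)/2 = 13·4·(10-4)/2 = 156 kN·m
Load 3 — point force P=18 kN at a=5 m (b=L-a=5):
  M_3 = Pbx/L  [x≤a] = 18·5·4/10 = 36 kN·m
Superposition: M = Σ M_i = 1156/5 kN·m ≈ 231.200000 kN·m

M(4) = 1156/5 kN·m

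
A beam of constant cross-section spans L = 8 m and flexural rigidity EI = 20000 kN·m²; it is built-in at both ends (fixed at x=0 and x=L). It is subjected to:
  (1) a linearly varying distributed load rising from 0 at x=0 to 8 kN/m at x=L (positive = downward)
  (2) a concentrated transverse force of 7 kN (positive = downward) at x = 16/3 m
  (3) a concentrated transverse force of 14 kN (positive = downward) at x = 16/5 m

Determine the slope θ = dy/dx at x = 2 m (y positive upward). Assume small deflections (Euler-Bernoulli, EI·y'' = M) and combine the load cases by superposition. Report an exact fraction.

θ(2) = -3223/1875000 rad

Load 1 — triangular load w₀=8 kN/m (0→w₀ over full span):
  θ_1 = -w₀(2x(L-x)(L-2x)(x+2L)+x²(L-x)²)/(120LEI) = -8·(2·2·(8-2)·(8-2·2)·(2+2·8)+2²·(8-2)²)/(120·8·20000) = -39/50000 rad
Load 2 — point force P=7 kN at a=16/3 m (b=L-a=8/3):
  θ_2 = -Pb²x(2aL-(3a+b)x)/(2L³EI)  [x≤a] = -7·(8/3)²·2·(2·(16/3)·8-(3·(16/3)+(8/3))·2)/(2·8³·20000) = -7/30000 rad
Load 3 — point force P=14 kN at a=16/5 m (b=L-a=24/5):
  θ_3 = -Pb²x(2aL-(3a+b)x)/(2L³EI)  [x≤a] = -14·(24/5)²·2·(2·(16/5)·8-(3·(16/5)+(24/5))·2)/(2·8³·20000) = -441/625000 rad
Superposition: θ = Σ θ_i = -3223/1875000 rad ≈ -0.001719 rad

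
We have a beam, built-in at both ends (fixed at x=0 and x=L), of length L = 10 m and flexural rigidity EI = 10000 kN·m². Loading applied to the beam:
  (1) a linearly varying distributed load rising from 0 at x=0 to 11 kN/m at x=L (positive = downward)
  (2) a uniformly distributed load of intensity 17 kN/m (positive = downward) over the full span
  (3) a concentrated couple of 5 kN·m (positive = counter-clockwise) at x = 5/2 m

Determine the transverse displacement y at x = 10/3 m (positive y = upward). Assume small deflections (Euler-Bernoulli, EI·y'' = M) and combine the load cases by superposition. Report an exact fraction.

Load 1 — triangular load w₀=11 kN/m (0→w₀ over full span):
  y_1 = -w₀x²(L-x)²(x+2L)/(120LEI) = -11·(10/3)²·(10-(10/3))²·((10/3)+2·10)/(120·10·10000) = -77/7290 m
Load 2 — uniform load w=17 kN/m over full span:
  y_2 = -wx²(L-x)²/(24EI) = -17·(10/3)²·(10-(10/3))²/(24·10000) = -17/486 m
Load 3 — applied couple M₀=5 kN·m at a=5/2 m (b=L-a=15/2):
  y_3 = (R_Ax³/6 - M_Ax²/2 - M₀(x-a)²/2)/EI  [x>a] with R_A=9/16, M_A=-15/16 = ((9/16)·(10/3)³/6 - (-15/16)·(10/3)²/2 - 5·((10/3)-(5/2))²/2)/10000 = 1/1440 m
Superposition: y = Σ y_i = -5231/116640 m ≈ -0.044847 m

y(10/3) = -5231/116640 m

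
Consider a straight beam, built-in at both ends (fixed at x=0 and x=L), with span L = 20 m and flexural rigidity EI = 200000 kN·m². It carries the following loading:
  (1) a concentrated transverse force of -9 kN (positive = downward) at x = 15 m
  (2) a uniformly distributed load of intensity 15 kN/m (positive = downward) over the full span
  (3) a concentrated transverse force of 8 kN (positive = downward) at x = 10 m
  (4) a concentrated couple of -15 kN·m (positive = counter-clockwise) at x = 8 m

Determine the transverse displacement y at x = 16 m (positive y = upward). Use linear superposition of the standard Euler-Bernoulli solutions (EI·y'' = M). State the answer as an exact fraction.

y(16) = -387407/30000000 m

Load 1 — point force P=-9 kN at a=15 m (b=L-a=5):
  y_1 = -Pa²(L-x)²(3bL-(3b+a)(L-x))/(6L³EI)  [x>a] = -(-9)·15²·(20-16)²·(3·5·20-(3·5+15)·(20-16))/(6·20³·200000) = 243/400000 m
Load 2 — uniform load w=15 kN/m over full span:
  y_2 = -wx²(L-x)²/(24EI) = -15·16²·(20-16)²/(24·200000) = -8/625 m
Load 3 — point force P=8 kN at a=10 m (b=L-a=10):
  y_3 = -Pa²(L-x)²(3bL-(3b+a)(L-x))/(6L³EI)  [x>a] = -8·10²·(20-16)²·(3·10·20-(3·10+10)·(20-16))/(6·20³·200000) = -11/18750 m
Load 4 — applied couple M₀=-15 kN·m at a=8 m (b=L-a=12):
  y_4 = (R_Ax³/6 - M_Ax²/2 - M₀(x-a)²/2)/EI  [x>a] with R_A=-27/25, M_A=-9/5 = ((-27/25)·16³/6 - (-9/5)·16²/2 - (-15)·(16-8)²/2)/200000 = -21/156250 m
Superposition: y = Σ y_i = -387407/30000000 m ≈ -0.012914 m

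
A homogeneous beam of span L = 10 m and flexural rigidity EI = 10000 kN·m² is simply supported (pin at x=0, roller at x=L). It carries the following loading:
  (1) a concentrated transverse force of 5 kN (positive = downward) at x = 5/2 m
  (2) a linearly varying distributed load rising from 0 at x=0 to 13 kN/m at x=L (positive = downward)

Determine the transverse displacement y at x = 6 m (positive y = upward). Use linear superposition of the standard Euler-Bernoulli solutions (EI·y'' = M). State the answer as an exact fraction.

y(6) = -531419/6000000 m

Load 1 — point force P=5 kN at a=5/2 m (b=L-a=15/2):
  y_1 = -Pa(L-x)(2Lx-a²-x²)/(6LEI)  [x>a] = -5·(5/2)·(10-6)·(2·10·6-(5/2)²-6²)/(6·10·10000) = -311/48000 m
Load 2 — triangular load w₀=13 kN/m (0→w₀ over full span):
  y_2 = -w₀x(7L⁴-10L²x²+3x⁴)/(360LEI) = -13·6·(7·10⁴-10·10²·6²+3·6⁴)/(360·10·10000) = -3848/46875 m
Superposition: y = Σ y_i = -531419/6000000 m ≈ -0.088570 m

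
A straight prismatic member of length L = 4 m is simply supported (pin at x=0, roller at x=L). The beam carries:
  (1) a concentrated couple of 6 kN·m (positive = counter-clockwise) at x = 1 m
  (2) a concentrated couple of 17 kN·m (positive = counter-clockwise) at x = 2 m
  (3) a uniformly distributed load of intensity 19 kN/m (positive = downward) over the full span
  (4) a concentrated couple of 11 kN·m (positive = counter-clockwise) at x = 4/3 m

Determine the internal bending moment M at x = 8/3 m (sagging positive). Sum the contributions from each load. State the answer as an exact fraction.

Load 1 — applied couple M₀=6 kN·m at a=1 m (b=L-a=3):
  M_1 = M₀x/L - M₀  [x>a] = 6·(8/3)/4 - 6 = -2 kN·m
Load 2 — applied couple M₀=17 kN·m at a=2 m (b=L-a=2):
  M_2 = M₀x/L - M₀  [x>a] = 17·(8/3)/4 - 17 = -17/3 kN·m
Load 3 — uniform load w=19 kN/m over full span:
  M_3 = wx(L-x)/2 = 19·(8/3)·(4-(8/3))/2 = 304/9 kN·m
Load 4 — applied couple M₀=11 kN·m at a=4/3 m (b=L-a=8/3):
  M_4 = M₀x/L - M₀  [x>a] = 11·(8/3)/4 - 11 = -11/3 kN·m
Superposition: M = Σ M_i = 202/9 kN·m ≈ 22.444444 kN·m

M(8/3) = 202/9 kN·m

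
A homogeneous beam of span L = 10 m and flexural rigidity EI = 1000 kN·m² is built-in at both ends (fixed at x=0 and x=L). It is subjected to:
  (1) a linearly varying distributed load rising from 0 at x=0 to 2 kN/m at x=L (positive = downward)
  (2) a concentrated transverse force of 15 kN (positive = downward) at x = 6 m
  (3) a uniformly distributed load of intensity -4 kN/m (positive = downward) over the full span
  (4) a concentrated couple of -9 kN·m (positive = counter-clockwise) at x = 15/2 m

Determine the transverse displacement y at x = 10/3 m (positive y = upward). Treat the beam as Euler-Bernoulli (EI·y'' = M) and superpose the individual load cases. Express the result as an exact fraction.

Load 1 — triangular load w₀=2 kN/m (0→w₀ over full span):
  y_1 = -w₀x²(L-x)²(x+2L)/(120LEI) = -2·(10/3)²·(10-(10/3))²·((10/3)+2·10)/(120·10·1000) = -14/729 m
Load 2 — point force P=15 kN at a=6 m (b=L-a=4):
  y_2 = -Pb²x²(3aL-(3a+b)x)/(6L³EI)  [x≤a] = -15·4²·(10/3)²·(3·6·10-(3·6+4)·(10/3))/(6·10³·1000) = -32/675 m
Load 3 — uniform load w=-4 kN/m over full span:
  y_3 = -wx²(L-x)²/(24EI) = -(-4)·(10/3)²·(10-(10/3))²/(24·1000) = 20/243 m
Load 4 — applied couple M₀=-9 kN·m at a=15/2 m (b=L-a=5/2):
  y_4 = (R_Ax³/6 - M_Ax²/2)/EI  [x≤a] with R_A=-81/80, M_A=-45/16 = ((-81/80)·(10/3)³/6 - (-45/16)·(10/3)²/2)/1000 = 3/320 m
Superposition: y = Σ y_i = 29239/1166400 m ≈ 0.025068 m

y(10/3) = 29239/1166400 m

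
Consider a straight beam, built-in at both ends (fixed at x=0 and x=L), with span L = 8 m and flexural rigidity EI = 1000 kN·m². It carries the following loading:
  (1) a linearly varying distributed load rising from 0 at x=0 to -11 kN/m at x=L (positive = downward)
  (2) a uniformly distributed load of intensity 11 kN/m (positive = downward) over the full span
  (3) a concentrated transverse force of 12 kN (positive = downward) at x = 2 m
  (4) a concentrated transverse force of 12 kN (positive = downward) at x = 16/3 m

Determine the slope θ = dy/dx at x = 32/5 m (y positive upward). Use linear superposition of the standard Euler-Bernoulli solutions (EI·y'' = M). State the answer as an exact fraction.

Load 1 — triangular load w₀=-11 kN/m (0→w₀ over full span):
  θ_1 = -w₀(2x(L-x)(L-2x)(x+2L)+x²(L-x)²)/(120LEI) = -(-11)·(2·(32/5)·(8-(32/5))·(8-2·(32/5))·((32/5)+2·8)+(32/5)²·(8-(32/5))²)/(120·8·1000) = -5632/234375 rad
Load 2 — uniform load w=11 kN/m over full span:
  θ_2 = -wx(L-x)(L-2x)/(12EI) = -11·(32/5)·(8-(32/5))·(8-2·(32/5))/(12·1000) = 704/15625 rad
Load 3 — point force P=12 kN at a=2 m (b=L-a=6):
  θ_3 = Pa²(L-x)(2bL-(3b+a)(L-x))/(2L³EI)  [x>a] = 12·2²·(8-(32/5))·(2·6·8-(3·6+2)·(8-(32/5)))/(2·8³·1000) = 3/625 rad
Load 4 — point force P=12 kN at a=16/3 m (b=L-a=8/3):
  θ_4 = Pa²(L-x)(2bL-(3b+a)(L-x))/(2L³EI)  [x>a] = 12·(16/3)²·(8-(32/5))·(2·(8/3)·8-(3·(8/3)+(16/3))·(8-(32/5)))/(2·8³·1000) = 64/5625 rad
Superposition: θ = Σ θ_i = 26159/703125 rad ≈ 0.037204 rad

θ(32/5) = 26159/703125 rad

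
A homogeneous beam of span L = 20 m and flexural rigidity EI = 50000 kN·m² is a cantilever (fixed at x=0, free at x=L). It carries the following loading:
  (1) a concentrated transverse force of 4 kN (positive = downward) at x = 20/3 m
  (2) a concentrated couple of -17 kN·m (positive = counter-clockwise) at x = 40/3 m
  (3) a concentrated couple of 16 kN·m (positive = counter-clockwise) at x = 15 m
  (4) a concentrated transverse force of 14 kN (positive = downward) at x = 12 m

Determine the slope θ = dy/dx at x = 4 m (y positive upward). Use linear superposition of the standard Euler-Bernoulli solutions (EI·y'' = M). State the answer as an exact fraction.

Load 1 — point force P=4 kN at a=20/3 m (b=L-a=40/3):
  θ_1 = -Px(2a-x)/(2EI)  [x≤a] = -4·4·(2·(20/3)-4)/(2·50000) = -14/9375 rad
Load 2 — applied couple M₀=-17 kN·m at a=40/3 m (b=L-a=20/3):
  θ_2 = M₀x/EI  [x≤a] = (-17)·4/50000 = -17/12500 rad
Load 3 — applied couple M₀=16 kN·m at a=15 m (b=L-a=5):
  θ_3 = M₀x/EI  [x≤a] = 16·4/50000 = 4/3125 rad
Load 4 — point force P=14 kN at a=12 m (b=L-a=8):
  θ_4 = -Px(2a-x)/(2EI)  [x≤a] = -14·4·(2·12-4)/(2·50000) = -7/625 rad
Superposition: θ = Σ θ_i = -479/37500 rad ≈ -0.012773 rad

θ(4) = -479/37500 rad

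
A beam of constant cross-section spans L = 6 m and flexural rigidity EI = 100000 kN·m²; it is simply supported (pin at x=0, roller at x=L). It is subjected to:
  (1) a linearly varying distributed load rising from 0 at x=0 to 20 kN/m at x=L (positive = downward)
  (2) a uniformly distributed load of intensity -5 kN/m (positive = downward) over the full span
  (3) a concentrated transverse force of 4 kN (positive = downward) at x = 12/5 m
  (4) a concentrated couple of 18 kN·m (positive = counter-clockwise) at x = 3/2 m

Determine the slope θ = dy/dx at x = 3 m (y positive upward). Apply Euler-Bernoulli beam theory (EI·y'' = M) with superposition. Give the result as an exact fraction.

Load 1 — triangular load w₀=20 kN/m (0→w₀ over full span):
  θ_1 = -w₀(7L⁴-30L²x²+15x⁴)/(360LEI) = -20·(7·6⁴-30·6²·3²+15·3⁴)/(360·6·100000) = -21/400000 rad
Load 2 — uniform load w=-5 kN/m over full span:
  θ_2 = -w(L³-6Lx²+4x³)/(24EI) = -(-5)·(6³-6·6·3²+4·3³)/(24·100000) = 0 rad
Load 3 — point force P=4 kN at a=12/5 m (b=L-a=18/5):
  θ_3 = -Pa(2L²-6Lx+3x²+a²)/(6LEI)  [x>a] = -4·(12/5)·(2·6²-6·6·3+3·3²+(12/5)²)/(6·6·100000) = 27/3125000 rad
Load 4 — applied couple M₀=18 kN·m at a=3/2 m (b=L-a=9/2):
  θ_4 = (M₀x²/(2L)-M₀(x-a)+C₁)/EI  [x>a] with C₁=M₀(3b²-L²)/(6L)=99/8 = (18·3²/(2·6)-18·(3-(3/2))+(99/8))/100000 = -9/800000 rad
Superposition: θ = Σ θ_i = -5511/100000000 rad ≈ -0.000055 rad

θ(3) = -5511/100000000 rad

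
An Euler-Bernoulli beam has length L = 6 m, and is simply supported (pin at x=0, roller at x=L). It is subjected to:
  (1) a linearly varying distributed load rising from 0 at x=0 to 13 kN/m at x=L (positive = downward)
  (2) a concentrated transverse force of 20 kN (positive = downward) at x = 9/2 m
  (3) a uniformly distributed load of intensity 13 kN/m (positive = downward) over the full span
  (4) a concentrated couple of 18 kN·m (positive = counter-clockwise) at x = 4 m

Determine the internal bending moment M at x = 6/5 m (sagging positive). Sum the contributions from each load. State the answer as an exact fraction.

M(6/5) = 7752/125 kN·m

Load 1 — triangular load w₀=13 kN/m (0→w₀ over full span):
  M_1 = w₀Lx/6 - w₀x³/(6L) = 13·6·(6/5)/6 - 13·(6/5)³/(6·6) = 1872/125 kN·m
Load 2 — point force P=20 kN at a=9/2 m (b=L-a=3/2):
  M_2 = Pbx/L  [x≤a] = 20·(3/2)·(6/5)/6 = 6 kN·m
Load 3 — uniform load w=13 kN/m over full span:
  M_3 = wx(L-x)/2 = 13·(6/5)·(6-(6/5))/2 = 936/25 kN·m
Load 4 — applied couple M₀=18 kN·m at a=4 m (b=L-a=2):
  M_4 = M₀x/L  [x≤a] = 18·(6/5)/6 = 18/5 kN·m
Superposition: M = Σ M_i = 7752/125 kN·m ≈ 62.016000 kN·m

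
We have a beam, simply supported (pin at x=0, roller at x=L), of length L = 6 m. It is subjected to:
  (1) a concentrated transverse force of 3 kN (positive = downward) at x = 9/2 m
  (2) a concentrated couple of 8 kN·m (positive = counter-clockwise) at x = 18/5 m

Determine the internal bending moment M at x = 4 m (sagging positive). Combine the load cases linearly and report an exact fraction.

M(4) = 1/3 kN·m

Load 1 — point force P=3 kN at a=9/2 m (b=L-a=3/2):
  M_1 = Pbx/L  [x≤a] = 3·(3/2)·4/6 = 3 kN·m
Load 2 — applied couple M₀=8 kN·m at a=18/5 m (b=L-a=12/5):
  M_2 = M₀x/L - M₀  [x>a] = 8·4/6 - 8 = -8/3 kN·m
Superposition: M = Σ M_i = 1/3 kN·m ≈ 0.333333 kN·m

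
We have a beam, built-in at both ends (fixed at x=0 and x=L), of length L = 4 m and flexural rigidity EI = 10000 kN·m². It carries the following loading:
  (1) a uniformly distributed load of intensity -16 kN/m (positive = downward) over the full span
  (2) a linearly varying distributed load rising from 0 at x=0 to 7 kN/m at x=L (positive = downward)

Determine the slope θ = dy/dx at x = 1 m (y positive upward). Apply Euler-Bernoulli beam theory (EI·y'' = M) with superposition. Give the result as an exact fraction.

Load 1 — uniform load w=-16 kN/m over full span:
  θ_1 = -wx(L-x)(L-2x)/(12EI) = -(-16)·1·(4-1)·(4-2·1)/(12·10000) = 1/1250 rad
Load 2 — triangular load w₀=7 kN/m (0→w₀ over full span):
  θ_2 = -w₀(2x(L-x)(L-2x)(x+2L)+x²(L-x)²)/(120LEI) = -7·(2·1·(4-1)·(4-2·1)·(1+2·4)+1²·(4-1)²)/(120·4·10000) = -273/1600000 rad
Superposition: θ = Σ θ_i = 1007/1600000 rad ≈ 0.000629 rad

θ(1) = 1007/1600000 rad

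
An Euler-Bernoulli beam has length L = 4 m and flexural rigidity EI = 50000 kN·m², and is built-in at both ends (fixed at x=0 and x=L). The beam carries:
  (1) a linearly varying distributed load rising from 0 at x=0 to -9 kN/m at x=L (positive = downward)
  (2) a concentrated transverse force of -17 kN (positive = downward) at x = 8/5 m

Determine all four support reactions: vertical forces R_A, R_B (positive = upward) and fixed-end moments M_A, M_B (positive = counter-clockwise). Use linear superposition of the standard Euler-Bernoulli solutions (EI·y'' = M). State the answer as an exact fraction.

R_A = -2052/125 kN, M_A = -1824/125 kN·m, R_B = -2323/125 kN, M_B = 1716/125 kN·m

Load 1 — triangular load w₀=-9 kN/m (0→w₀ over full span):
  R_A = 3w₀L/20 = 3·(-9)·4/20 = -27/5 kN
  M_A = w₀L²/30 = (-9)·4²/30 = -24/5 kN·m
  R_B = 7w₀L/20 = 7·(-9)·4/20 = -63/5 kN
  M_B = -w₀L²/20 = -(-9)·4²/20 = 36/5 kN·m
Load 2 — point force P=-17 kN at a=8/5 m (b=L-a=12/5):
  R_A = Pb²(3a+b)/L³ = (-17)·(12/5)²·(3·(8/5)+(12/5))/4³ = -1377/125 kN
  M_A = Pab²/L² = (-17)·(8/5)·(12/5)²/4² = -1224/125 kN·m
  R_B = Pa²(a+3b)/L³ = (-17)·(8/5)²·((8/5)+3·(12/5))/4³ = -748/125 kN
  M_B = -Pa²b/L² = -(-17)·(8/5)²·(12/5)/4² = 816/125 kN·m
Superposition: R_A = -2052/125 kN, M_A = -1824/125 kN·m, R_B = -2323/125 kN, M_B = 1716/125 kN·m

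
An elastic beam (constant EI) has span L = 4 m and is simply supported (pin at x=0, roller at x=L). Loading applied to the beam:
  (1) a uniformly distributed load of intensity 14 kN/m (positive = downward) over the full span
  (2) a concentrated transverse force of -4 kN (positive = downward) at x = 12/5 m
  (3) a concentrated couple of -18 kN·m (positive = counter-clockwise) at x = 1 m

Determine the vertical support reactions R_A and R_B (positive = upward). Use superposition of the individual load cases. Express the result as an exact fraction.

Load 1 — uniform load w=14 kN/m over full span:
  R_A = wL/2 = 14·4/2 = 28 kN
  R_B = wL/2 = 14·4/2 = 28 kN
Load 2 — point force P=-4 kN at a=12/5 m (b=L-a=8/5):
  R_A = Pb/L = (-4)·(8/5)/4 = -8/5 kN
  R_B = Pa/L = (-4)·(12/5)/4 = -12/5 kN
Load 3 — applied couple M₀=-18 kN·m at a=1 m (b=L-a=3):
  R_A = M₀/L = (-18)/4 = -9/2 kN
  R_B = -M₀/L = -(-18)/4 = 9/2 kN
Superposition: R_A = 219/10 kN, R_B = 301/10 kN

R_A = 219/10 kN, R_B = 301/10 kN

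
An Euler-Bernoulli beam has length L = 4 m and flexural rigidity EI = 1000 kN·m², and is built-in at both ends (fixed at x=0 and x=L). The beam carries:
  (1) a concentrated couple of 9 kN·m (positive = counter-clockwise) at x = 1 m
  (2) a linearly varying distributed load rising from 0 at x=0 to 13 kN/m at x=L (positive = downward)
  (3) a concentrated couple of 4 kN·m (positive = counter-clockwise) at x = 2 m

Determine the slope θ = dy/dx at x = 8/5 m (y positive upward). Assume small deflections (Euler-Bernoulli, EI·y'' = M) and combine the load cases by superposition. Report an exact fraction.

θ(8/5) = -1421/1250000 rad

Load 1 — applied couple M₀=9 kN·m at a=1 m (b=L-a=3):
  θ_1 = (R_Ax²/2 - M_Ax - M₀(x-a))/EI  [x>a] with R_A=81/32, M_A=-27/16 = ((81/32)·(8/5)²/2 - (-27/16)·(8/5) - 9·((8/5)-1))/1000 = 27/50000 rad
Load 2 — triangular load w₀=13 kN/m (0→w₀ over full span):
  θ_2 = -w₀(2x(L-x)(L-2x)(x+2L)+x²(L-x)²)/(120LEI) = -13·(2·(8/5)·(4-(8/5))·(4-2·(8/5))·((8/5)+2·4)+(8/5)²·(4-(8/5))²)/(120·4·1000) = -156/78125 rad
Load 3 — applied couple M₀=4 kN·m at a=2 m (b=L-a=2):
  θ_3 = (R_Ax²/2 - M_Ax)/EI  [x≤a] with R_A=3/2, M_A=1 = ((3/2)·(8/5)²/2 - 1·(8/5))/1000 = 1/3125 rad
Superposition: θ = Σ θ_i = -1421/1250000 rad ≈ -0.001137 rad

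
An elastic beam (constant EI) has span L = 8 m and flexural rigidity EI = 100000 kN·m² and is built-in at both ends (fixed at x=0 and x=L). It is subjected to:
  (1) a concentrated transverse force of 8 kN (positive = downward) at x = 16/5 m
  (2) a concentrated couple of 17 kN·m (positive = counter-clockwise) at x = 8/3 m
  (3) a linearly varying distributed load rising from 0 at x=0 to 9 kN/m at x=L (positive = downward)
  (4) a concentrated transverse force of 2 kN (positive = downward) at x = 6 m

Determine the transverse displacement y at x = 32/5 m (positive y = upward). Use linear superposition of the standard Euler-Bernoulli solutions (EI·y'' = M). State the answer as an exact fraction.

y(32/5) = -85679/351562500 m

Load 1 — point force P=8 kN at a=16/5 m (b=L-a=24/5):
  y_1 = -Pa²(L-x)²(3bL-(3b+a)(L-x))/(6L³EI)  [x>a] = -8·(16/5)²·(8-(32/5))²·(3·(24/5)·8-(3·(24/5)+(16/5))·(8-(32/5)))/(6·8³·100000) = -8704/146484375 m
Load 2 — applied couple M₀=17 kN·m at a=8/3 m (b=L-a=16/3):
  y_2 = (R_Ax³/6 - M_Ax²/2 - M₀(x-a)²/2)/EI  [x>a] with R_A=17/6, M_A=0 = ((17/6)·(32/5)³/6 - 0·(32/5)²/2 - 17·((32/5)-(8/3))²/2)/100000 = 187/3515625 m
Load 3 — triangular load w₀=9 kN/m (0→w₀ over full span):
  y_3 = -w₀x²(L-x)²(x+2L)/(120LEI) = -9·(32/5)²·(8-(32/5))²·((32/5)+2·8)/(120·8·100000) = -10752/48828125 m
Load 4 — point force P=2 kN at a=6 m (b=L-a=2):
  y_4 = -Pa²(L-x)²(3bL-(3b+a)(L-x))/(6L³EI)  [x>a] = -2·6²·(8-(32/5))²·(3·2·8-(3·2+6)·(8-(32/5)))/(6·8³·100000) = -27/1562500 m
Superposition: y = Σ y_i = -85679/351562500 m ≈ -0.000244 m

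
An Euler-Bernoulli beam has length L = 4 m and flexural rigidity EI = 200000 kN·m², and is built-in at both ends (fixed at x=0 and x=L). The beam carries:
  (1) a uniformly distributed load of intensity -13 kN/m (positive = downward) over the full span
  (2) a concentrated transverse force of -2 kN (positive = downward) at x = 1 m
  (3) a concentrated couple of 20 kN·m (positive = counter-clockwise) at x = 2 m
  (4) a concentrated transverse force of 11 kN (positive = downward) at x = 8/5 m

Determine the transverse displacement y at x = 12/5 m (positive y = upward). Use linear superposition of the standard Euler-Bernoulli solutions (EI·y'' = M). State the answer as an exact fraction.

Load 1 — uniform load w=-13 kN/m over full span:
  y_1 = -wx²(L-x)²/(24EI) = -(-13)·(12/5)²·(4-(12/5))²/(24·200000) = 78/1953125 m
Load 2 — point force P=-2 kN at a=1 m (b=L-a=3):
  y_2 = -Pa²(L-x)²(3bL-(3b+a)(L-x))/(6L³EI)  [x>a] = -(-2)·1²·(4-(12/5))²·(3·3·4-(3·3+1)·(4-(12/5)))/(6·4³·200000) = 1/750000 m
Load 3 — applied couple M₀=20 kN·m at a=2 m (b=L-a=2):
  y_3 = (R_Ax³/6 - M_Ax²/2 - M₀(x-a)²/2)/EI  [x>a] with R_A=15/2, M_A=5 = ((15/2)·(12/5)³/6 - 5·(12/5)²/2 - 20·((12/5)-2)²/2)/200000 = 1/156250 m
Load 4 — point force P=11 kN at a=8/5 m (b=L-a=12/5):
  y_4 = -Pa²(L-x)²(3bL-(3b+a)(L-x))/(6L³EI)  [x>a] = -11·(8/5)²·(4-(12/5))²·(3·(12/5)·4-(3·(12/5)+(8/5))·(4-(12/5)))/(6·4³·200000) = -2024/146484375 m
Superposition: y = Σ y_i = 26447/781250000 m ≈ 0.000034 m

y(12/5) = 26447/781250000 m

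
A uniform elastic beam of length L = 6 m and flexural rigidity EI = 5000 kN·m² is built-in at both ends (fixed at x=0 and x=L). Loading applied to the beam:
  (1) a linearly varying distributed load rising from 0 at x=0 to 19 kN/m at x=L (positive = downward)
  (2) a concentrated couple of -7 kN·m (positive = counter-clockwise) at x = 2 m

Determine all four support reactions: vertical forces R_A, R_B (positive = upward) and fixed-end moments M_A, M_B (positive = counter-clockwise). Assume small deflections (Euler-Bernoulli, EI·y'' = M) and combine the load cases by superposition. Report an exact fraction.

R_A = 1399/90 kN, M_A = 114/5 kN·m, R_B = 3731/90 kN, M_B = -548/15 kN·m

Load 1 — triangular load w₀=19 kN/m (0→w₀ over full span):
  R_A = 3w₀L/20 = 3·19·6/20 = 171/10 kN
  M_A = w₀L²/30 = 19·6²/30 = 114/5 kN·m
  R_B = 7w₀L/20 = 7·19·6/20 = 399/10 kN
  M_B = -w₀L²/20 = -19·6²/20 = -171/5 kN·m
Load 2 — applied couple M₀=-7 kN·m at a=2 m (b=L-a=4):
  R_A = 6M₀ab/L³ = 6·(-7)·2·4/6³ = -14/9 kN
  M_A = M₀b(2a-b)/L² = (-7)·4·(2·2-4)/6² = 0 kN·m
  R_B = -6M₀ab/L³ = -6·(-7)·2·4/6³ = 14/9 kN
  M_B = M₀a(2b-a)/L² = (-7)·2·(2·4-2)/6² = -7/3 kN·m
Superposition: R_A = 1399/90 kN, M_A = 114/5 kN·m, R_B = 3731/90 kN, M_B = -548/15 kN·m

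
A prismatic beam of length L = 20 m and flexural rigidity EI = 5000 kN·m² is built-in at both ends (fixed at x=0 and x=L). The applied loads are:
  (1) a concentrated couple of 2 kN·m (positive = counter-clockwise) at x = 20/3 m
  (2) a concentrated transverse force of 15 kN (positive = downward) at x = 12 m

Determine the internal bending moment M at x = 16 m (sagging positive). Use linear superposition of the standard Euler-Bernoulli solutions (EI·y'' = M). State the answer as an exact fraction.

M(16) = -314/75 kN·m

Load 1 — applied couple M₀=2 kN·m at a=20/3 m (b=L-a=40/3):
  M_1 = R_Ax - M_A - M₀  [x>a] with R_A=2/15, M_A=0 = (2/15)·16 - 0 - 2 = 2/15 kN·m
Load 2 — point force P=15 kN at a=12 m (b=L-a=8):
  M_2 = Pa²(a+3b)(L-x)/L³ - Pa²b/L²  [x>a] = 15·12²·(12+3·8)·(20-16)/20³ - 15·12²·8/20² = -108/25 kN·m
Superposition: M = Σ M_i = -314/75 kN·m ≈ -4.186667 kN·m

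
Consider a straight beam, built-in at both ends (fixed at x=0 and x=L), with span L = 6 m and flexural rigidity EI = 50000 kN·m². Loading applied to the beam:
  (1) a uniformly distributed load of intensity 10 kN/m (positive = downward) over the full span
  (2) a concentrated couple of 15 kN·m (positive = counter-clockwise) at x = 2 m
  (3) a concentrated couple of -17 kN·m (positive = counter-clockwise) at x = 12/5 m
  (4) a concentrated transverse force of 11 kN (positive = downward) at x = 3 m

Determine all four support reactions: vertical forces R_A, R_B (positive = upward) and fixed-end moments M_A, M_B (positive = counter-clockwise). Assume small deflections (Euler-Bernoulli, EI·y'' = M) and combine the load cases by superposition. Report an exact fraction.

Load 1 — uniform load w=10 kN/m over full span:
  R_A = wL/2 = 10·6/2 = 30 kN
  M_A = wL²/12 = 10·6²/12 = 30 kN·m
  R_B = wL/2 = 10·6/2 = 30 kN
  M_B = -wL²/12 = -10·6²/12 = -30 kN·m
Load 2 — applied couple M₀=15 kN·m at a=2 m (b=L-a=4):
  R_A = 6M₀ab/L³ = 6·15·2·4/6³ = 10/3 kN
  M_A = M₀b(2a-b)/L² = 15·4·(2·2-4)/6² = 0 kN·m
  R_B = -6M₀ab/L³ = -6·15·2·4/6³ = -10/3 kN
  M_B = M₀a(2b-a)/L² = 15·2·(2·4-2)/6² = 5 kN·m
Load 3 — applied couple M₀=-17 kN·m at a=12/5 m (b=L-a=18/5):
  R_A = 6M₀ab/L³ = 6·(-17)·(12/5)·(18/5)/6³ = -102/25 kN
  M_A = M₀b(2a-b)/L² = (-17)·(18/5)·(2·(12/5)-(18/5))/6² = -51/25 kN·m
  R_B = -6M₀ab/L³ = -6·(-17)·(12/5)·(18/5)/6³ = 102/25 kN
  M_B = M₀a(2b-a)/L² = (-17)·(12/5)·(2·(18/5)-(12/5))/6² = -136/25 kN·m
Load 4 — point force P=11 kN at a=3 m (b=L-a=3):
  R_A = Pb²(3a+b)/L³ = 11·3²·(3·3+3)/6³ = 11/2 kN
  M_A = Pab²/L² = 11·3·3²/6² = 33/4 kN·m
  R_B = Pa²(a+3b)/L³ = 11·3²·(3+3·3)/6³ = 11/2 kN
  M_B = -Pa²b/L² = -11·3²·3/6² = -33/4 kN·m
Superposition: R_A = 5213/150 kN, M_A = 3621/100 kN·m, R_B = 5437/150 kN, M_B = -3869/100 kN·m

R_A = 5213/150 kN, M_A = 3621/100 kN·m, R_B = 5437/150 kN, M_B = -3869/100 kN·m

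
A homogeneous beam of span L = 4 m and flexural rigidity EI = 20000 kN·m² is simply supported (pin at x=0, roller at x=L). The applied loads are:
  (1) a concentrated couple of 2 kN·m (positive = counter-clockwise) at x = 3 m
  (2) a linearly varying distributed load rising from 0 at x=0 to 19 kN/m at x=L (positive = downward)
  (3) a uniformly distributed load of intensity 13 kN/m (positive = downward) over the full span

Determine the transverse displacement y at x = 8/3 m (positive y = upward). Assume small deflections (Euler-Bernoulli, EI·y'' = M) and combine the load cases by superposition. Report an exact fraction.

Load 1 — applied couple M₀=2 kN·m at a=3 m (b=L-a=1):
  y_1 = (M₀x³/(6L)+C₁x)/EI  [x≤a] with C₁=M₀(3b²-L²)/(6L)=-13/12 = (2·(8/3)³/(6·4)+(-13/12)·(8/3))/20000 = -53/810000 m
Load 2 — triangular load w₀=19 kN/m (0→w₀ over full span):
  y_2 = -w₀x(7L⁴-10L²x²+3x⁴)/(360LEI) = -19·(8/3)·(7·4⁴-10·4²·(8/3)²+3·(8/3)⁴)/(360·4·20000) = -646/455625 m
Load 3 — uniform load w=13 kN/m over full span:
  y_3 = -wx(L³-2Lx²+x³)/(24EI) = -13·(8/3)·(4³-2·4·(8/3)²+(8/3)³)/(24·20000) = -286/151875 m
Superposition: y = Σ y_i = -24541/7290000 m ≈ -0.003366 m

y(8/3) = -24541/7290000 m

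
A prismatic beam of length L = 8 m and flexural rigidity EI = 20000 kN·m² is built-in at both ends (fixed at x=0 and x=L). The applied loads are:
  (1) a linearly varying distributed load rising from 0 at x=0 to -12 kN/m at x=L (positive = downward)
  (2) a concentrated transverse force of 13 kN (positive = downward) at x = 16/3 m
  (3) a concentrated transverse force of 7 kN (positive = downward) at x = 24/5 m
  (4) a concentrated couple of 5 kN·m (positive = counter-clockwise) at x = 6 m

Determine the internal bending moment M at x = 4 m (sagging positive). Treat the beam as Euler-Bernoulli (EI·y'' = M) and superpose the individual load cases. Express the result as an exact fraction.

Load 1 — triangular load w₀=-12 kN/m (0→w₀ over full span):
  M_1 = 3w₀Lx/20 - w₀L²/30 - w₀x³/(6L) = 3·(-12)·8·4/20 - (-12)·8²/30 - (-12)·4³/(6·8) = -16 kN·m
Load 2 — point force P=13 kN at a=16/3 m (b=L-a=8/3):
  M_2 = Pb²(3a+b)x/L³ - Pab²/L²  [x≤a] = 13·(8/3)²·(3·(16/3)+(8/3))·4/8³ - 13·(16/3)·(8/3)²/8² = 52/9 kN·m
Load 3 — point force P=7 kN at a=24/5 m (b=L-a=16/5):
  M_3 = Pb²(3a+b)x/L³ - Pab²/L²  [x≤a] = 7·(16/5)²·(3·(24/5)+(16/5))·4/8³ - 7·(24/5)·(16/5)²/8² = 112/25 kN·m
Load 4 — applied couple M₀=5 kN·m at a=6 m (b=L-a=2):
  M_4 = R_Ax - M_A  [x≤a] with R_A=45/64, M_A=25/16 = (45/64)·4 - (25/16) = 5/4 kN·m
Superposition: M = Σ M_i = -4043/900 kN·m ≈ -4.492222 kN·m

M(4) = -4043/900 kN·m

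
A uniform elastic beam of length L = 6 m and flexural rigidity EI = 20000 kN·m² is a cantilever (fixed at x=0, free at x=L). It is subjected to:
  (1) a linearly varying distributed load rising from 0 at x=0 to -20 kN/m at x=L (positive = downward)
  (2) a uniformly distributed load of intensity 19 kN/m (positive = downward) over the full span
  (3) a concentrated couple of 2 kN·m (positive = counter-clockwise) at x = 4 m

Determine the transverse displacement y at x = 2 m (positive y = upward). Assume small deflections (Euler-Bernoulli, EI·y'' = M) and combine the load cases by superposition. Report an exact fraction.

Load 1 — triangular load w₀=-20 kN/m (0→w₀ over full span):
  y_1 = (w₀Lx³/12-w₀L²x²/6-w₀x⁵/(120L))/EI = ((-20)·6·2³/12-(-20)·6²·2²/6-(-20)·2⁵/(120·6))/20000 = 451/22500 m
Load 2 — uniform load w=19 kN/m over full span:
  y_2 = -wx²(x²-4Lx+6L²)/(24EI) = -19·2²·(2²-4·6·2+6·6²)/(24·20000) = -817/30000 m
Load 3 — applied couple M₀=2 kN·m at a=4 m (b=L-a=2):
  y_3 = M₀x²/(2EI)  [x≤a] = 2·2²/(2·20000) = 1/5000 m
Superposition: y = Σ y_i = -629/90000 m ≈ -0.006989 m

y(2) = -629/90000 m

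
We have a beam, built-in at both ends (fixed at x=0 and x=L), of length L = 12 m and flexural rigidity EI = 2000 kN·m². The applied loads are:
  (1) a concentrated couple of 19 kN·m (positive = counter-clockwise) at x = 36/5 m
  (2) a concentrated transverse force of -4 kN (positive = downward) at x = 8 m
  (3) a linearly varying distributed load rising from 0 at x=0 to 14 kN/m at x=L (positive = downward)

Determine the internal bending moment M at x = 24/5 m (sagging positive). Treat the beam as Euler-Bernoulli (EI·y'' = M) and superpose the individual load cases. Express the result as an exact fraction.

M(24/5) = 8032/225 kN·m

Load 1 — applied couple M₀=19 kN·m at a=36/5 m (b=L-a=24/5):
  M_1 = R_Ax - M_A  [x≤a] with R_A=57/25, M_A=152/25 = (57/25)·(24/5) - (152/25) = 608/125 kN·m
Load 2 — point force P=-4 kN at a=8 m (b=L-a=4):
  M_2 = Pb²(3a+b)x/L³ - Pab²/L²  [x≤a] = (-4)·4²·(3·8+4)·(24/5)/12³ - (-4)·8·4²/12² = -64/45 kN·m
Load 3 — triangular load w₀=14 kN/m (0→w₀ over full span):
  M_3 = 3w₀Lx/20 - w₀L²/30 - w₀x³/(6L) = 3·14·12·(24/5)/20 - 14·12²/30 - 14·(24/5)³/(6·12) = 4032/125 kN·m
Superposition: M = Σ M_i = 8032/225 kN·m ≈ 35.697778 kN·m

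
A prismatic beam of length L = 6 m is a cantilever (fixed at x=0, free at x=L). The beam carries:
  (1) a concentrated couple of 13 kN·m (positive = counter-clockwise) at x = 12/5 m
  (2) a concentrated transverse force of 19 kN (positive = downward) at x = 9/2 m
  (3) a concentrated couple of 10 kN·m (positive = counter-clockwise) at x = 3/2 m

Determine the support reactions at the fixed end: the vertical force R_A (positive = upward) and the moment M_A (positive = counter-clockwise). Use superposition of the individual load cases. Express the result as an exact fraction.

R_A = 19 kN, M_A = 125/2 kN·m

Load 1 — applied couple M₀=13 kN·m at a=12/5 m (b=L-a=18/5):
  R_A = 0 kN
  M_A = -M₀ = -13 kN·m
Load 2 — point force P=19 kN at a=9/2 m (b=L-a=3/2):
  R_A = P = 19 kN
  M_A = Pa = 19·(9/2) = 171/2 kN·m
Load 3 — applied couple M₀=10 kN·m at a=3/2 m (b=L-a=9/2):
  R_A = 0 kN
  M_A = -M₀ = -10 kN·m
Superposition: R_A = 19 kN, M_A = 125/2 kN·m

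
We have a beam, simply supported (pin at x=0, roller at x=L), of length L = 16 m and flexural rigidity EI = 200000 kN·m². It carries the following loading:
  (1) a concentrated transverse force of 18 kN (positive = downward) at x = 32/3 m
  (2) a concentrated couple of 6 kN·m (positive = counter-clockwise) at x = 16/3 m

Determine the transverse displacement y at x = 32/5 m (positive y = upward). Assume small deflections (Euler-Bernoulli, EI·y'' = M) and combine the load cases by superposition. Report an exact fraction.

y(32/5) = -20164/3515625 m

Load 1 — point force P=18 kN at a=32/3 m (b=L-a=16/3):
  y_1 = -Pbx(L²-b²-x²)/(6LEI)  [x≤a] = -18·(16/3)·(32/5)·(16²-(16/3)²-(32/5)²)/(6·16·200000) = -20992/3515625 m
Load 2 — applied couple M₀=6 kN·m at a=16/3 m (b=L-a=32/3):
  y_2 = (M₀x³/(6L)-M₀(x-a)²/2+C₁x)/EI  [x>a] with C₁=M₀(3b²-L²)/(6L)=16/3 = (6·(32/5)³/(6·16)-6·((32/5)-(16/3))²/2+(16/3)·(32/5))/200000 = 92/390625 m
Superposition: y = Σ y_i = -20164/3515625 m ≈ -0.005736 m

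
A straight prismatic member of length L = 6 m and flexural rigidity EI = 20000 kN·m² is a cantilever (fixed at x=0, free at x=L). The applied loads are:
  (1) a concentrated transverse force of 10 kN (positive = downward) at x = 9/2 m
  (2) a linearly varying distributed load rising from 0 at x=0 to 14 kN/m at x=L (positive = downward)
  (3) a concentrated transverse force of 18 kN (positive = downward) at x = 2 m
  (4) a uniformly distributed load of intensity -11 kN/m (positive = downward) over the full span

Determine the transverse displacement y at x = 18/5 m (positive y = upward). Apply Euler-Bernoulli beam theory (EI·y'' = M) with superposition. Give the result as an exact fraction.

y(18/5) = -240663/19531250 m

Load 1 — point force P=10 kN at a=9/2 m (b=L-a=3/2):
  y_1 = -Px²(3a-x)/(6EI)  [x≤a] = -10·(18/5)²·(3·(9/2)-(18/5))/(6·20000) = -2673/250000 m
Load 2 — triangular load w₀=14 kN/m (0→w₀ over full span):
  y_2 = (w₀Lx³/12-w₀L²x²/6-w₀x⁵/(120L))/EI = (14·6·(18/5)³/12-14·6²·(18/5)²/6-14·(18/5)⁵/(120·6))/20000 = -3022677/78125000 m
Load 3 — point force P=18 kN at a=2 m (b=L-a=4):
  y_3 = -Pa²(3x-a)/(6EI)  [x>a] = -18·2²·(3·(18/5)-2)/(6·20000) = -33/6250 m
Load 4 — uniform load w=-11 kN/m over full span:
  y_4 = -wx²(x²-4Lx+6L²)/(24EI) = -(-11)·(18/5)²·((18/5)²-4·6·(18/5)+6·6²)/(24·20000) = 264627/6250000 m
Superposition: y = Σ y_i = -240663/19531250 m ≈ -0.012322 m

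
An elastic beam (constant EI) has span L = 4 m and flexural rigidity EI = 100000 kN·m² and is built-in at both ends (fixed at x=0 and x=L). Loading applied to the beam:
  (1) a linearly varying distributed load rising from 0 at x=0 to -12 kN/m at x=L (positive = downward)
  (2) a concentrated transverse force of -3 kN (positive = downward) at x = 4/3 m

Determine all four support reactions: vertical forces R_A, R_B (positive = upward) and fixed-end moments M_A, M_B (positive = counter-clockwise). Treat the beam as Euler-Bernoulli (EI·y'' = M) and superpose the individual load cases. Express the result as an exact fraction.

Load 1 — triangular load w₀=-12 kN/m (0→w₀ over full span):
  R_A = 3w₀L/20 = 3·(-12)·4/20 = -36/5 kN
  M_A = w₀L²/30 = (-12)·4²/30 = -32/5 kN·m
  R_B = 7w₀L/20 = 7·(-12)·4/20 = -84/5 kN
  M_B = -w₀L²/20 = -(-12)·4²/20 = 48/5 kN·m
Load 2 — point force P=-3 kN at a=4/3 m (b=L-a=8/3):
  R_A = Pb²(3a+b)/L³ = (-3)·(8/3)²·(3·(4/3)+(8/3))/4³ = -20/9 kN
  M_A = Pab²/L² = (-3)·(4/3)·(8/3)²/4² = -16/9 kN·m
  R_B = Pa²(a+3b)/L³ = (-3)·(4/3)²·((4/3)+3·(8/3))/4³ = -7/9 kN
  M_B = -Pa²b/L² = -(-3)·(4/3)²·(8/3)/4² = 8/9 kN·m
Superposition: R_A = -424/45 kN, M_A = -368/45 kN·m, R_B = -791/45 kN, M_B = 472/45 kN·m

R_A = -424/45 kN, M_A = -368/45 kN·m, R_B = -791/45 kN, M_B = 472/45 kN·m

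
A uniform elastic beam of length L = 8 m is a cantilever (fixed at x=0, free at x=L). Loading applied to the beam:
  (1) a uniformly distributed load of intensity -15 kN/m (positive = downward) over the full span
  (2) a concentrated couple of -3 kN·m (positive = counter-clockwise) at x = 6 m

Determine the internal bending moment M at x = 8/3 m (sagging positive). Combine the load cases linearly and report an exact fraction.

M(8/3) = 631/3 kN·m

Load 1 — uniform load w=-15 kN/m over full span:
  M_1 = -w(L-x)²/2 = -(-15)·(8-(8/3))²/2 = 640/3 kN·m
Load 2 — applied couple M₀=-3 kN·m at a=6 m (b=L-a=2):
  M_2 = M₀  [x≤a] = (-3) = -3 kN·m
Superposition: M = Σ M_i = 631/3 kN·m ≈ 210.333333 kN·m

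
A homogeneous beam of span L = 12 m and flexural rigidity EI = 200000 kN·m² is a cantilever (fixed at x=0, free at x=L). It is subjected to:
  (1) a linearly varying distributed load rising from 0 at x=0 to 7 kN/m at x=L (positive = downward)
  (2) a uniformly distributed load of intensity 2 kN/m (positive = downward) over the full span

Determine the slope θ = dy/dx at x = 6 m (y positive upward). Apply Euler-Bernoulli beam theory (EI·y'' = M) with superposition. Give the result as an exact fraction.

θ(6) = -3591/400000 rad

Load 1 — triangular load w₀=7 kN/m (0→w₀ over full span):
  θ_1 = (w₀Lx²/4-w₀L²x/3-w₀x⁴/(24L))/EI = (7·12·6²/4-7·12²·6/3-7·6⁴/(24·12))/200000 = -2583/400000 rad
Load 2 — uniform load w=2 kN/m over full span:
  θ_2 = -wx(x²-3Lx+3L²)/(6EI) = -2·6·(6²-3·12·6+3·12²)/(6·200000) = -63/25000 rad
Superposition: θ = Σ θ_i = -3591/400000 rad ≈ -0.008977 rad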